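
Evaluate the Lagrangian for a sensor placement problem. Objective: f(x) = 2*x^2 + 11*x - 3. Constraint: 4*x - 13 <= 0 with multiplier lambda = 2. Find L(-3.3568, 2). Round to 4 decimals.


Step 1: Evaluate f(x).
f(-3.3568) = 2*(-3.3568)^2 + 11*(-3.3568) - 3 = -17.3886
Step 2: Evaluate g(x).
g(-3.3568) = 4*-3.3568 - 13 = -26.4272
Step 3: Compute Lagrangian.
L = -17.3886 + 2*-26.4272 = -70.243


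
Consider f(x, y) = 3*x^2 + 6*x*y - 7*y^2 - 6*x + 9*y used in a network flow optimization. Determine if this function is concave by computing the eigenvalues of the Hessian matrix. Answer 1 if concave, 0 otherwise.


The Hessian of f(x,y) = 3*x^2 + 6*x*y - 7*y^2 - 6*x + 9*y is:
H = [[6, 6], [6, -14]]
Trace = 6 - 14 = -8
Determinant = 6*-14 - (6)^2 = -120
Discriminant = (-8)^2 - 4*-120 = 544.0
Eigenvalues: lambda_1 = -15.6619, lambda_2 = 7.6619
The function is not concave.

0


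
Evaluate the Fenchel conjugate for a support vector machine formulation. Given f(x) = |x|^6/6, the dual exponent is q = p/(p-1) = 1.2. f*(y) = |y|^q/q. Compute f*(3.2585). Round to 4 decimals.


The conjugate exponent q satisfies 1/p + 1/q = 1.
p = 6, so q = 6/(6 - 1) = 1.2
|y|^q = 3.2585^1.2 = 4.1269
f*(3.2585) = 4.1269 / 1.2 = 3.4391


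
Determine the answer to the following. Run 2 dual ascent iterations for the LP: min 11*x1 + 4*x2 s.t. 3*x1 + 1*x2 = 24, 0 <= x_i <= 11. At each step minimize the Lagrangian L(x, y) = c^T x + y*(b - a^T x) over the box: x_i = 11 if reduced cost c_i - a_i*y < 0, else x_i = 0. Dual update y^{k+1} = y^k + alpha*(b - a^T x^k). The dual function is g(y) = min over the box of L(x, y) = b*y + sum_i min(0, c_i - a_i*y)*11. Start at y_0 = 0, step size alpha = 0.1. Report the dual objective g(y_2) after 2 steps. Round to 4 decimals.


Dual ascent for LP: min 11*x1 + 4*x2, 3*x1 + 1*x2 = 24, 0 <= x_i <= 11
Step 1: y^k = 0.0, reduced costs: (11.0, 4.0)
  x^k = (0.0, 0.0), subgradient = b - a^T x = 24.0
  y^{k+1} = 0.0 + 0.1*24.0 = 2.4
Step 2: y^k = 2.4, reduced costs: (3.8, 1.6)
  x^k = (0.0, 0.0), subgradient = b - a^T x = 24.0
  y^{k+1} = 2.4 + 0.1*24.0 = 4.8
Dual objective at y_2 = 4.8: reduced costs (-3.4, -0.8), box minimizer x = (11.0, 11.0)
g(y_2) = b*y + (c1 - a1*y)*x1 + (c2 - a2*y)*x2 = 24*4.8 + (-3.4)*11.0 + (-0.8)*11.0 = 115.2 - 37.4 - 8.8 = 69.0


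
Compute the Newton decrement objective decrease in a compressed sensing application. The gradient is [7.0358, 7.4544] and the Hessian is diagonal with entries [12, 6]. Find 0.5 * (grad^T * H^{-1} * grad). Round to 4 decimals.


Step 1: H is diagonal, so H^(-1) * g = [0.5863, 1.2424].
Step 2: g^T H^(-1) g = sum_i g_i^2 / H_ii
  = (7.0358)^2/12 + (7.4544)^2/6
  = 4.1252 + 9.2613 = 13.3866
Step 3: Objective decrease = 0.5 * g^T H^(-1) g = 6.6933


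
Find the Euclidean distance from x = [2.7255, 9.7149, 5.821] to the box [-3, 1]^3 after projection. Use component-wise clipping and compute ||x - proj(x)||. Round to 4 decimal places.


Project each component onto [-3, 1].
clip(2.7255) = 1.0, clip(9.7149) = 1.0, clip(5.821) = 1.0
Projection = [1.0, 1.0, 1.0]
Squared diffs: [2.9774, 75.9495, 23.242]
Distance = sqrt(102.1689) = 10.1079


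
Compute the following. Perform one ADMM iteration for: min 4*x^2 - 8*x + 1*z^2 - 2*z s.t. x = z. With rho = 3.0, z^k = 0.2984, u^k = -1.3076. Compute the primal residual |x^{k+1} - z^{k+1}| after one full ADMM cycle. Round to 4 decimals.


ADMM iteration with rho = 3.0, z^k = 0.2984, u^k = -1.3076
Step 1: x-update.
Minimize 4*x^2 - 8*x + (3.0/2)*(x - 0.2984 - 1.3076)^2
FOC: (2*4 + 3.0)*x = 8 + 3.0*(0.2984 + 1.3076)
x^{k+1} = 1.1653
Step 2: z-update.
Minimize 1*z^2 - 2*z + (3.0/2)*(1.1653 - z - 1.3076)^2
FOC: (2*1 + 3.0)*z = 2 + 3.0*(1.1653 - 1.3076)
z^{k+1} = 0.3146
Step 3: u-update.
u^{k+1} = -1.3076 + 1.1653 - 0.3146 = -0.4569
Step 4: Primal residual = |1.1653 - 0.3146| = 0.8507


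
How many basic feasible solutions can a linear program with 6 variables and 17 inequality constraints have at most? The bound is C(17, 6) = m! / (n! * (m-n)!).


Each vertex corresponds to some choice of n active constraints out of m, so the number of vertices is at most C(m, n) = m! / (n!(m-n)!).
m = 17, n = 6
Numerator: 17 * 16 * 15 * 14 * 13 * 12
Denominator: 6! = 720
C(17, 6) = 12376


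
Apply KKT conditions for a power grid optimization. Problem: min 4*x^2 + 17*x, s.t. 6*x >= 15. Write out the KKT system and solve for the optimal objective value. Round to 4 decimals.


Step 1: Try lambda = 0 (constraint inactive).
x_unc = -17/(2*4) = -2.125
Check: 6*-2.125 = -12.75 < 15 -- violated!
Step 2: Constraint must be active: 6*x = 15
x* = 15/6 = 2.5
lambda = (2*4*2.5 + 17)/6 = 6.1667
Step 3: Compute optimal value.
f(x*) = 4*2.5^2 + 17*2.5 = 67.5


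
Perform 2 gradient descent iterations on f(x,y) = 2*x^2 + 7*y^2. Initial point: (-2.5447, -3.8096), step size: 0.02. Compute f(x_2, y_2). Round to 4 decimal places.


Gradient descent on f(x,y) = 2*x^2 + 7*y^2.
Starting point: (-2.5447, -3.8096), alpha = 0.02
Step 1: grad_x = 2*2*-2.5447 = -10.1788, grad_y = 2*7*-3.8096 = -53.3344
  x_1 = -2.5447 - 0.02*-10.1788 = -2.3411
  y_1 = -3.8096 - 0.02*-53.3344 = -2.7429
Step 2: grad_x = 2*2*-2.3411 = -9.3645, grad_y = 2*7*-2.7429 = -38.4008
  x_2 = -2.3411 - 0.02*-9.3645 = -2.1538
  y_2 = -2.7429 - 0.02*-38.4008 = -1.9749
f(-2.1538, -1.9749) = 2*(-2.1538)^2 + 7*(-1.9749)^2 = 36.5795


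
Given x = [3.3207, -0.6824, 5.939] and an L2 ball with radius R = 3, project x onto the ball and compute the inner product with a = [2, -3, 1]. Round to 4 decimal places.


Step 1: Compute ||x|| (intermediates to 6 decimals).
||x|| = sqrt(3.3207^2 + (-0.6824)^2 + 5.939^2) = 6.838453
Step 2: Project.
Since ||x|| > R, scale = R/||x|| = 3/6.838453 = 0.438696, proj(x) = scale * x
proj(x) = [1.456778, -0.299366, 2.605416]
Step 3: Dot product.
a^T * proj(x) = 2*1.456778 - 3*(-0.299366) + 1*2.605416 = 6.4171


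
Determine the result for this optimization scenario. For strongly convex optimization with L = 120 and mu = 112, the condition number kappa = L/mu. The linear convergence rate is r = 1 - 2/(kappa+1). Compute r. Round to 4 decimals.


Step 1: Compute the condition number.
kappa = L/mu = 120/112 = 1.0714
Step 2: Compute the convergence rate.
r = 1 - 2/(kappa + 1) = 1 - 2*mu/(L + mu) = (L - mu)/(L + mu) = 8/232 = 0.0345


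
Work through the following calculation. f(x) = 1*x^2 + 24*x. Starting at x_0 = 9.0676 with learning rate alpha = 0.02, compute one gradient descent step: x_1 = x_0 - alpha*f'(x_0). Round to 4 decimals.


We compute the gradient at x_0 and apply the update.
f'(x) = 2*x + 24
f'(9.0676) = 2*9.0676 + 24 = 42.1352
x_1 = 9.0676 - 0.02*42.1352 = 8.2249


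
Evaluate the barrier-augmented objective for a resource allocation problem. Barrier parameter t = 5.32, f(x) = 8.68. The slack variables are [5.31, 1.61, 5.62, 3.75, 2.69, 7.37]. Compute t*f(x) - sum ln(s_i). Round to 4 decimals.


Step 1: Compute log-barrier.
ln values: [1.6696, 0.4762, 1.7263, 1.3218, 0.9895, 1.9974]
phi = -(1.6696 + 0.4762 + 1.7263 + 1.3218 + 0.9895 + 1.9974) = -8.1809
Step 2: Compute augmented objective.
t*f(x) = 5.32*8.68 = 46.1776
Total = 46.1776 - 8.1809 = 37.9967


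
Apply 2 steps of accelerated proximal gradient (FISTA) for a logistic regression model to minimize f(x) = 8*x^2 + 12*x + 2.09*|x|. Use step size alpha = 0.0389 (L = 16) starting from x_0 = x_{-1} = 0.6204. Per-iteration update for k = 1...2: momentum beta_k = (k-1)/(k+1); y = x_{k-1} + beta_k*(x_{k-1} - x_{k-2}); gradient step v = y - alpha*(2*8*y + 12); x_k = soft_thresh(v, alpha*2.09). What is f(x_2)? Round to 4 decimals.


FISTA on f(x) = 8*x^2 + 12*x + 2.09*|x|
L = 16, alpha = 0.0389
Iteration 1: beta = 0.0, y = 0.6204 + 0.0*(0.6204 - 0.6204) = 0.6204
  grad(y) = 21.9264, v = y - alpha*grad = -0.2325
  prox(v) = soft_thresh(-0.2325, 0.0813) = -0.1512
Iteration 2: beta = 0.3333, y = -0.1512 + 0.3333*(-0.1512 - 0.6204) = -0.4084
  grad(y) = 5.4648, v = y - alpha*grad = -0.621
  prox(v) = soft_thresh(-0.621, 0.0813) = -0.5397
f(x_2) = 8*(-0.5397)^2 + 12*(-0.5397) + 2.09*|-0.5397| = -3.0183


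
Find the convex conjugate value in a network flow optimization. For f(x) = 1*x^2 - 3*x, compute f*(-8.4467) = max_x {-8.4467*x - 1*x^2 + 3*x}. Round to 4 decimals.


f*(y) = sup_x {y*x - a*x^2 - b*x} = sup_x {(y-b)*x - a*x^2}
FOC: (y - b) - 2a*x = 0 => x* = (y - b)/(2a)
x* = (-8.4467 + 3)/(2*1) = -2.7234
f*(-8.4467) = (y-b)^2/(4a) = (-8.4467 + 3)^2/(4*1)
= 29.6665/4 = 7.4166


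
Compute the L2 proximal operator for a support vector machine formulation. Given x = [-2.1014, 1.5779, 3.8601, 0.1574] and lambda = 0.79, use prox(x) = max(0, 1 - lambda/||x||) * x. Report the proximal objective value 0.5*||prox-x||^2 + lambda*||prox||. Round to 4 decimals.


Step 1: Compute ||x||.
||x|| = 4.6723
Step 2: Compute scaling factor.
scale = max(0, 1 - 0.79/4.6723) = 0.8309
Step 3: prox(x) = [-1.7461, 1.3111, 3.2074, 0.1308]
||prox(x)|| = 3.8823
Step 4: Proximal objective.
0.5*||prox-x||^2 = 0.3121
lambda*||prox|| = 3.067
Total = 3.3791


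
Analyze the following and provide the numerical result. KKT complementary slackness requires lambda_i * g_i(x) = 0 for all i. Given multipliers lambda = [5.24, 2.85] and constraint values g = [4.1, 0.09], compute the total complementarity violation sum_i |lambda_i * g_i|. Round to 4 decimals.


KKT complementary slackness check:
lambda_1 * g_1 = 5.24 * 4.1 = 21.484
lambda_2 * g_2 = 2.85 * 0.09 = 0.2565
Total violation = 21.484 + 0.2565 = 21.7405


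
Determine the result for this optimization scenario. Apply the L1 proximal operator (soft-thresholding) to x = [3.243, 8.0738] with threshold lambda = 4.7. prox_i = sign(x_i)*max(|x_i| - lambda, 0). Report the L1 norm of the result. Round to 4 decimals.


Soft-thresholding with lambda = 4.7:
prox(3.243) = sign(3.243)*max(|3.243| - 4.7, 0) = 0.0
prox(8.0738) = sign(8.0738)*max(|8.0738| - 4.7, 0) = 3.3738
prox(x) = [0.0, 3.3738]
||prox(x)||_1 = 0.0 + 3.3738 = 3.3738


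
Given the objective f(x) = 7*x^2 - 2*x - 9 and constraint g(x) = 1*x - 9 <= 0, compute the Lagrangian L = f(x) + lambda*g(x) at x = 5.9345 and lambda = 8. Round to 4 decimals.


Step 1: Evaluate f(x).
f(5.9345) = 7*5.9345^2 - 2*5.9345 - 9 = 225.659
Step 2: Evaluate g(x).
g(5.9345) = 1*5.9345 - 9 = -3.0655
Step 3: Compute Lagrangian.
L = 225.659 + 8*-3.0655 = 201.135


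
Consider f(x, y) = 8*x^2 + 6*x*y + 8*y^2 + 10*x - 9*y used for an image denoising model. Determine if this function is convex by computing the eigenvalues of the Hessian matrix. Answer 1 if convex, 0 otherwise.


The Hessian of f(x,y) = 8*x^2 + 6*x*y + 8*y^2 + 10*x - 9*y is:
H = [[16, 6], [6, 16]]
Trace = 16 + 16 = 32
Determinant = 16*16 - (6)^2 = 220
Discriminant = (32)^2 - 4*220 = 144.0
Eigenvalues: lambda_1 = 10.0, lambda_2 = 22.0
The function is convex.

1


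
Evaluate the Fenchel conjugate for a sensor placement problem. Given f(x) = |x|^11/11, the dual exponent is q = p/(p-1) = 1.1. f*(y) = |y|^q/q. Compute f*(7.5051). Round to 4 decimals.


The conjugate exponent q satisfies 1/p + 1/q = 1.
p = 11, so q = 11/(11 - 1) = 1.1
|y|^q = 7.5051^1.1 = 9.181
f*(7.5051) = 9.181 / 1.1 = 8.3464


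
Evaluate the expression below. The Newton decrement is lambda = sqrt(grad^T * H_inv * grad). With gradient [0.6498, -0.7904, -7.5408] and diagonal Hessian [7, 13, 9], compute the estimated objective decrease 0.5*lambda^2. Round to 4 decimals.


Step 1: H is diagonal, so H^(-1) * g = [0.0928, -0.0608, -0.8379].
Step 2: g^T H^(-1) g = sum_i g_i^2 / H_ii
  = (0.6498)^2/7 + (-0.7904)^2/13 + (-7.5408)^2/9
  = 0.0603 + 0.0481 + 6.3182 = 6.4266
Step 3: Objective decrease = 0.5 * g^T H^(-1) g = 3.2133


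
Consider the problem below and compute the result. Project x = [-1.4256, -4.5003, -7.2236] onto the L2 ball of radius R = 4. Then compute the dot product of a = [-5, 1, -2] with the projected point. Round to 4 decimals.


Step 1: Compute ||x|| (intermediates to 6 decimals).
||x|| = sqrt((-1.4256)^2 + (-4.5003)^2 + (-7.2236)^2) = 8.629336
Step 2: Project.
Since ||x|| > R, scale = R/||x|| = 4/8.629336 = 0.463535, proj(x) = scale * x
proj(x) = [-0.660815, -2.086047, -3.348391]
Step 3: Dot product.
a^T * proj(x) = -5*(-0.660815) + 1*(-2.086047) - 2*(-3.348391) = 7.9148


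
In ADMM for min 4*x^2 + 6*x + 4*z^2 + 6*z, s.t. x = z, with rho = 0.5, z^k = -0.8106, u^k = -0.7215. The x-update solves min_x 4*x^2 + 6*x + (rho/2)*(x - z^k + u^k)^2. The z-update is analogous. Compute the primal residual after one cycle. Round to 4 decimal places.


ADMM iteration with rho = 0.5, z^k = -0.8106, u^k = -0.7215
Step 1: x-update.
Minimize 4*x^2 + 6*x + (0.5/2)*(x + 0.8106 - 0.7215)^2
FOC: (2*4 + 0.5)*x = -6 + 0.5*(-0.8106 + 0.7215)
x^{k+1} = -0.7111
Step 2: z-update.
Minimize 4*z^2 + 6*z + (0.5/2)*(-0.7111 - z - 0.7215)^2
FOC: (2*4 + 0.5)*z = -6 + 0.5*(-0.7111 - 0.7215)
z^{k+1} = -0.7902
Step 3: u-update.
u^{k+1} = -0.7215 - 0.7111 + 0.7902 = -0.6425
Step 4: Primal residual = |-0.7111 + 0.7902| = 0.079


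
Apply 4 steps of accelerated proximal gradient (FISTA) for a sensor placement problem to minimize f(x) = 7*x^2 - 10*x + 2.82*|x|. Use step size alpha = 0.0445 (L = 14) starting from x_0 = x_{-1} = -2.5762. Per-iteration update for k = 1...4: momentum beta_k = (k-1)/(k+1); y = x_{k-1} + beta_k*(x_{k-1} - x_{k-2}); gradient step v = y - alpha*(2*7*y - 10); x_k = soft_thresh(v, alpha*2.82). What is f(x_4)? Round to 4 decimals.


FISTA on f(x) = 7*x^2 - 10*x + 2.82*|x|
L = 14, alpha = 0.0445
Iteration 1: beta = 0.0, y = -2.5762 + 0.0*(-2.5762 + 2.5762) = -2.5762
  grad(y) = -46.0668, v = y - alpha*grad = -0.5262
  prox(v) = soft_thresh(-0.5262, 0.1255) = -0.4007
Iteration 2: beta = 0.3333, y = -0.4007 + 0.3333*(-0.4007 + 2.5762) = 0.3244
  grad(y) = -5.4582, v = y - alpha*grad = 0.5673
  prox(v) = soft_thresh(0.5673, 0.1255) = 0.4418
Iteration 3: beta = 0.5, y = 0.4418 + 0.5*(0.4418 + 0.4007) = 0.8631
  grad(y) = 2.0833, v = y - alpha*grad = 0.7704
  prox(v) = soft_thresh(0.7704, 0.1255) = 0.6449
Iteration 4: beta = 0.6, y = 0.6449 + 0.6*(0.6449 - 0.4418) = 0.7667
  grad(y) = 0.7344, v = y - alpha*grad = 0.7341
  prox(v) = soft_thresh(0.7341, 0.1255) = 0.6086
f(x_4) = 7*0.6086^2 - 10*0.6086 + 2.82*|0.6086| = -1.777


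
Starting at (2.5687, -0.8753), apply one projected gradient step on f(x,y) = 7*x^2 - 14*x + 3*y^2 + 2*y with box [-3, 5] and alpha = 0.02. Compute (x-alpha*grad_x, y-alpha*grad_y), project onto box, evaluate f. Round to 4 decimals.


Step 1: Compute gradient at (2.5687, -0.8753).
grad_x = 2*7*2.5687 - 14 = 21.9618
grad_y = 2*3*-0.8753 + 2 = -3.2518
Step 2: Gradient step.
x_raw = 2.5687 - 0.02*21.9618 = 2.1295
y_raw = -0.8753 - 0.02*-3.2518 = -0.8103
Step 3: Project onto [-3, 5].
x_proj = clip(2.1295) = 2.1295
y_proj = clip(-0.8103) = -0.8103
Step 4: Evaluate f.
f(2.1295, -0.8103) = 2.2789


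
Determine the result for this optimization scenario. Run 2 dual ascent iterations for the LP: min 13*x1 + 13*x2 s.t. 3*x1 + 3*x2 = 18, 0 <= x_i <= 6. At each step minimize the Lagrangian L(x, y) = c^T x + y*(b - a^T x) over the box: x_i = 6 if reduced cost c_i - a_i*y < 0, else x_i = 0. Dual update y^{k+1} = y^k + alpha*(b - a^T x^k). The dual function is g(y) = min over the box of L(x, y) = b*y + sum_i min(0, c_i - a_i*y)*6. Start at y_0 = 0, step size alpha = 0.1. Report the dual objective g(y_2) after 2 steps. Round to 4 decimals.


Dual ascent for LP: min 13*x1 + 13*x2, 3*x1 + 3*x2 = 18, 0 <= x_i <= 6
Step 1: y^k = 0.0, reduced costs: (13.0, 13.0)
  x^k = (0.0, 0.0), subgradient = b - a^T x = 18.0
  y^{k+1} = 0.0 + 0.1*18.0 = 1.8
Step 2: y^k = 1.8, reduced costs: (7.6, 7.6)
  x^k = (0.0, 0.0), subgradient = b - a^T x = 18.0
  y^{k+1} = 1.8 + 0.1*18.0 = 3.6
Dual objective at y_2 = 3.6: reduced costs (2.2, 2.2), box minimizer x = (0.0, 0.0)
g(y_2) = b*y + (c1 - a1*y)*x1 + (c2 - a2*y)*x2 = 18*3.6 + 2.2*0.0 + 2.2*0.0 = 64.8 + 0.0 + 0.0 = 64.8


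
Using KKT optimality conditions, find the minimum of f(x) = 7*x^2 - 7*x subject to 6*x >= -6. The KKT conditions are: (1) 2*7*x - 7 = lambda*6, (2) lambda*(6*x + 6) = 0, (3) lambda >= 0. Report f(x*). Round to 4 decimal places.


Step 1: Try lambda = 0 (constraint inactive).
Stationarity: 2*7*x - 7 = 0
x* = 7/(2*7) = 0.5
Check constraint: 6*0.5 = 3.0 >= -6 -- satisfied.
Step 2: Compute optimal value.
f(x*) = 7*0.5^2 - 7*0.5 = -1.75


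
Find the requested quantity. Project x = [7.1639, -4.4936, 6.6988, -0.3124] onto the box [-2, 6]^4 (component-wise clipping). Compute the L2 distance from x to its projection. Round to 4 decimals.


Project each component onto [-2, 6].
clip(7.1639) = 6.0, clip(-4.4936) = -2.0, clip(6.6988) = 6.0, clip(-0.3124) = -0.3124
Projection = [6.0, -2.0, 6.0, -0.3124]
Squared diffs: [1.3547, 6.218, 0.4883, 0.0]
Distance = sqrt(8.061) = 2.8392


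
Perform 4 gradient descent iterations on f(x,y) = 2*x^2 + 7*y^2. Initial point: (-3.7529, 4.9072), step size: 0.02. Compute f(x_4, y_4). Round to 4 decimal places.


Gradient descent on f(x,y) = 2*x^2 + 7*y^2.
Starting point: (-3.7529, 4.9072), alpha = 0.02
Step 1: grad_x = 2*2*-3.7529 = -15.0116, grad_y = 2*7*4.9072 = 68.7008
  x_1 = -3.7529 - 0.02*-15.0116 = -3.4527
  y_1 = 4.9072 - 0.02*68.7008 = 3.5332
Step 2: grad_x = 2*2*-3.4527 = -13.8107, grad_y = 2*7*3.5332 = 49.4646
  x_2 = -3.4527 - 0.02*-13.8107 = -3.1765
  y_2 = 3.5332 - 0.02*49.4646 = 2.5439
Step 3: grad_x = 2*2*-3.1765 = -12.7058, grad_y = 2*7*2.5439 = 35.6145
  x_3 = -3.1765 - 0.02*-12.7058 = -2.9223
  y_3 = 2.5439 - 0.02*35.6145 = 1.8316
Step 4: grad_x = 2*2*-2.9223 = -11.6894, grad_y = 2*7*1.8316 = 25.6424
  x_4 = -2.9223 - 0.02*-11.6894 = -2.6886
  y_4 = 1.8316 - 0.02*25.6424 = 1.3188
f(-2.6886, 1.3188) = 2*(-2.6886)^2 + 7*1.3188^2 = 26.6304


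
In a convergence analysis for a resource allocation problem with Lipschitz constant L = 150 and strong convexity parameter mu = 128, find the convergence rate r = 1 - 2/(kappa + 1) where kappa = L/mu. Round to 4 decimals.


Step 1: Compute the condition number.
kappa = L/mu = 150/128 = 1.1719
Step 2: Compute the convergence rate.
r = 1 - 2/(kappa + 1) = 1 - 2*mu/(L + mu) = (L - mu)/(L + mu) = 22/278 = 0.0791


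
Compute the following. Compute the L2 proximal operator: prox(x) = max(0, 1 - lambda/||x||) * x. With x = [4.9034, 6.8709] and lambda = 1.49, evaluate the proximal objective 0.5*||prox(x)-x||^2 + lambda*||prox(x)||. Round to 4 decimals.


Step 1: Compute ||x||.
||x|| = 8.4411
Step 2: Compute scaling factor.
scale = max(0, 1 - 1.49/8.4411) = 0.8235
Step 3: prox(x) = [4.0379, 5.6581]
||prox(x)|| = 6.9511
Step 4: Proximal objective.
0.5*||prox-x||^2 = 1.1101
lambda*||prox|| = 10.3571
Total = 11.4672


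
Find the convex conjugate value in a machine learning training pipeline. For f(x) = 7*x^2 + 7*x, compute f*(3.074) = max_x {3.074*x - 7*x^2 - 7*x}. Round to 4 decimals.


f*(y) = sup_x {y*x - a*x^2 - b*x} = sup_x {(y-b)*x - a*x^2}
FOC: (y - b) - 2a*x = 0 => x* = (y - b)/(2a)
x* = (3.074 - 7)/(2*7) = -0.2804
f*(3.074) = (y-b)^2/(4a) = (3.074 - 7)^2/(4*7)
= 15.4135/28 = 0.5505


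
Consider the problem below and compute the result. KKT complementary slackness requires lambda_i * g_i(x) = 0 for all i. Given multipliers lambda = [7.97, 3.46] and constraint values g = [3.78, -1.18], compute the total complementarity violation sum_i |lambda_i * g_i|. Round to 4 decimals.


KKT complementary slackness check:
lambda_1 * g_1 = 7.97 * 3.78 = 30.1266
lambda_2 * g_2 = 3.46 * -1.18 = -4.0828
Total violation = 30.1266 + 4.0828 = 34.2094


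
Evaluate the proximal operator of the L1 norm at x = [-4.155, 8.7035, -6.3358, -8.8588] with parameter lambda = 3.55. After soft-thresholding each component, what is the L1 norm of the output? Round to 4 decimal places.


Soft-thresholding with lambda = 3.55:
prox(-4.155) = sign(-4.155)*max(|-4.155| - 3.55, 0) = -0.605
prox(8.7035) = sign(8.7035)*max(|8.7035| - 3.55, 0) = 5.1535
prox(-6.3358) = sign(-6.3358)*max(|-6.3358| - 3.55, 0) = -2.7858
prox(-8.8588) = sign(-8.8588)*max(|-8.8588| - 3.55, 0) = -5.3088
prox(x) = [-0.605, 5.1535, -2.7858, -5.3088]
||prox(x)||_1 = 0.605 + 5.1535 + 2.7858 + 5.3088 = 13.8531


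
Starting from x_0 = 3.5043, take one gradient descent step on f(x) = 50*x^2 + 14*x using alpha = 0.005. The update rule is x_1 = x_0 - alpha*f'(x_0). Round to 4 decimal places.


We compute the gradient at x_0 and apply the update.
f'(x) = 100*x + 14
f'(3.5043) = 100*3.5043 + 14 = 364.43
x_1 = 3.5043 - 0.005*364.43 = 1.6822


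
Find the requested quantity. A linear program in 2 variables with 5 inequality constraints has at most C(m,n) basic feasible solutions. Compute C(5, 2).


Each vertex corresponds to some choice of n active constraints out of m, so the number of vertices is at most C(m, n) = m! / (n!(m-n)!).
m = 5, n = 2
Numerator: 5 * 4
Denominator: 2! = 2
C(5, 2) = 10


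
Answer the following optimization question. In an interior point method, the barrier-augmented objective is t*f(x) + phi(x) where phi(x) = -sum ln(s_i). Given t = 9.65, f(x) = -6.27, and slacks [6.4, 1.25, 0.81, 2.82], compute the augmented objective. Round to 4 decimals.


Step 1: Compute log-barrier.
ln values: [1.8563, 0.2231, -0.2107, 1.0367]
phi = -(1.8563 + 0.2231 - 0.2107 + 1.0367) = -2.9055
Step 2: Compute augmented objective.
t*f(x) = 9.65*-6.27 = -60.5055
Total = -60.5055 - 2.9055 = -63.411


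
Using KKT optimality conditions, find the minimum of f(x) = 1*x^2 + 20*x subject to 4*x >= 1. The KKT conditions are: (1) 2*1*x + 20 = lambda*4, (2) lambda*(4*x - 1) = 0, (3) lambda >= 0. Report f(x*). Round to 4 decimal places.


Step 1: Try lambda = 0 (constraint inactive).
x_unc = -20/(2*1) = -10.0
Check: 4*-10.0 = -40.0 < 1 -- violated!
Step 2: Constraint must be active: 4*x = 1
x* = 1/4 = 0.25
lambda = (2*1*0.25 + 20)/4 = 5.125
Step 3: Compute optimal value.
f(x*) = 1*0.25^2 + 20*0.25 = 5.0625


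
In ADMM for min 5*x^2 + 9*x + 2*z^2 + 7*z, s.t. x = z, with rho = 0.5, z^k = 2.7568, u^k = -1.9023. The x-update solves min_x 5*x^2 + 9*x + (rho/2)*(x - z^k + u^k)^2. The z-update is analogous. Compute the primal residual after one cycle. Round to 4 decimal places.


ADMM iteration with rho = 0.5, z^k = 2.7568, u^k = -1.9023
Step 1: x-update.
Minimize 5*x^2 + 9*x + (0.5/2)*(x - 2.7568 - 1.9023)^2
FOC: (2*5 + 0.5)*x = -9 + 0.5*(2.7568 + 1.9023)
x^{k+1} = -0.6353
Step 2: z-update.
Minimize 2*z^2 + 7*z + (0.5/2)*(-0.6353 - z - 1.9023)^2
FOC: (2*2 + 0.5)*z = -7 + 0.5*(-0.6353 - 1.9023)
z^{k+1} = -1.8375
Step 3: u-update.
u^{k+1} = -1.9023 - 0.6353 + 1.8375 = -0.7001
Step 4: Primal residual = |-0.6353 + 1.8375| = 1.2022


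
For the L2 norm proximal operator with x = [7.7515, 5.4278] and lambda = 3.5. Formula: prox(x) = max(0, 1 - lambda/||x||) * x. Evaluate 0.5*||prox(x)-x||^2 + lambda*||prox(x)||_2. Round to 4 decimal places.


Step 1: Compute ||x||.
||x|| = 9.4629
Step 2: Compute scaling factor.
scale = max(0, 1 - 3.5/9.4629) = 0.6301
Step 3: prox(x) = [4.8845, 3.4202]
||prox(x)|| = 5.9629
Step 4: Proximal objective.
0.5*||prox-x||^2 = 6.125
lambda*||prox|| = 20.8702
Total = 26.9952


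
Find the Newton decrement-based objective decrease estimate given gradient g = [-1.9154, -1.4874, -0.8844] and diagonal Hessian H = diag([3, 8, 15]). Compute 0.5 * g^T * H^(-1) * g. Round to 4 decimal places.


Step 1: H is diagonal, so H^(-1) * g = [-0.6385, -0.1859, -0.059].
Step 2: g^T H^(-1) g = sum_i g_i^2 / H_ii
  = (-1.9154)^2/3 + (-1.4874)^2/8 + (-0.8844)^2/15
  = 1.2229 + 0.2765 + 0.0521 = 1.5516
Step 3: Objective decrease = 0.5 * g^T H^(-1) g = 0.7758


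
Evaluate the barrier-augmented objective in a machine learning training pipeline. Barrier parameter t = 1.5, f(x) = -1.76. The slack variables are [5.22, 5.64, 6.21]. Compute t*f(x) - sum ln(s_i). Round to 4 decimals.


Step 1: Compute log-barrier.
ln values: [1.6525, 1.7299, 1.8262]
phi = -(1.6525 + 1.7299 + 1.8262) = -5.2085
Step 2: Compute augmented objective.
t*f(x) = 1.5*-1.76 = -2.64
Total = -2.64 - 5.2085 = -7.8485


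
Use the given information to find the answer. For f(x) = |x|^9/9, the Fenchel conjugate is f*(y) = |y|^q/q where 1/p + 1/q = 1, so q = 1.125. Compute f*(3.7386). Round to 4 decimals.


The conjugate exponent q satisfies 1/p + 1/q = 1.
p = 9, so q = 9/(9 - 1) = 1.125
|y|^q = 3.7386^1.125 = 4.4086
f*(3.7386) = 4.4086 / 1.125 = 3.9187


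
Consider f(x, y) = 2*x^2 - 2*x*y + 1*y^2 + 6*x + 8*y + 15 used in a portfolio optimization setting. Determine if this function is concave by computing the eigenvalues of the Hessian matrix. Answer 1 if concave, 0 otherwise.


The Hessian of f(x,y) = 2*x^2 - 2*x*y + 1*y^2 + 6*x + 8*y + 15 is:
H = [[4, -2], [-2, 2]]
Trace = 4 + 2 = 6
Determinant = 4*2 - (-2)^2 = 4
Discriminant = (6)^2 - 4*4 = 20.0
Eigenvalues: lambda_1 = 0.7639, lambda_2 = 5.2361
The function is not concave.

0


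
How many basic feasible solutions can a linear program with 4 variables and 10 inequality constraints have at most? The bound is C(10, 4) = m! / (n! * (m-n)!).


Each vertex corresponds to some choice of n active constraints out of m, so the number of vertices is at most C(m, n) = m! / (n!(m-n)!).
m = 10, n = 4
Numerator: 10 * 9 * 8 * 7
Denominator: 4! = 24
C(10, 4) = 210


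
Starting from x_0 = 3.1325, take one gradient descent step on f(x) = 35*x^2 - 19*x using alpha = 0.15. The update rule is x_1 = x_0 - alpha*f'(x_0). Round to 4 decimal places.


We compute the gradient at x_0 and apply the update.
f'(x) = 70*x - 19
f'(3.1325) = 70*3.1325 - 19 = 200.275
x_1 = 3.1325 - 0.15*200.275 = -26.9088


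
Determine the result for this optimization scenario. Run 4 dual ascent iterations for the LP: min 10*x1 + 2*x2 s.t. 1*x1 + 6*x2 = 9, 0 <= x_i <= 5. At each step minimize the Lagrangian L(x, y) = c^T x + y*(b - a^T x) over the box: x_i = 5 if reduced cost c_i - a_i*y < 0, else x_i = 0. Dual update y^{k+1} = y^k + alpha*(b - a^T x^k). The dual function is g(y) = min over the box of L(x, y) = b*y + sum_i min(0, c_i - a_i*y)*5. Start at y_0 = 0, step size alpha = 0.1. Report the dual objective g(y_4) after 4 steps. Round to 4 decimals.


Dual ascent for LP: min 10*x1 + 2*x2, 1*x1 + 6*x2 = 9, 0 <= x_i <= 5
Step 1: y^k = 0.0, reduced costs: (10.0, 2.0)
  x^k = (0.0, 0.0), subgradient = b - a^T x = 9.0
  y^{k+1} = 0.0 + 0.1*9.0 = 0.9
Step 2: y^k = 0.9, reduced costs: (9.1, -3.4)
  x^k = (0.0, 5.0), subgradient = b - a^T x = -21.0
  y^{k+1} = 0.9 + 0.1*-21.0 = -1.2
Step 3: y^k = -1.2, reduced costs: (11.2, 9.2)
  x^k = (0.0, 0.0), subgradient = b - a^T x = 9.0
  y^{k+1} = -1.2 + 0.1*9.0 = -0.3
Step 4: y^k = -0.3, reduced costs: (10.3, 3.8)
  x^k = (0.0, 0.0), subgradient = b - a^T x = 9.0
  y^{k+1} = -0.3 + 0.1*9.0 = 0.6
Dual objective at y_4 = 0.6: reduced costs (9.4, -1.6), box minimizer x = (0.0, 5.0)
g(y_4) = b*y + (c1 - a1*y)*x1 + (c2 - a2*y)*x2 = 9*0.6 + 9.4*0.0 + (-1.6)*5.0 = 5.4 + 0.0 - 8.0 = -2.6


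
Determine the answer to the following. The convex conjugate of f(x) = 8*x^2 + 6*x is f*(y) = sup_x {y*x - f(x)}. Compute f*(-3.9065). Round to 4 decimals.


f*(y) = sup_x {y*x - a*x^2 - b*x} = sup_x {(y-b)*x - a*x^2}
FOC: (y - b) - 2a*x = 0 => x* = (y - b)/(2a)
x* = (-3.9065 - 6)/(2*8) = -0.6192
f*(-3.9065) = (y-b)^2/(4a) = (-3.9065 - 6)^2/(4*8)
= 98.1387/32 = 3.0668


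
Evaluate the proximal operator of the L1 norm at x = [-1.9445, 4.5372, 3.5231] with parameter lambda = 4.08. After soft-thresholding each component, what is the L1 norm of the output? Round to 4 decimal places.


Soft-thresholding with lambda = 4.08:
prox(-1.9445) = sign(-1.9445)*max(|-1.9445| - 4.08, 0) = 0.0
prox(4.5372) = sign(4.5372)*max(|4.5372| - 4.08, 0) = 0.4572
prox(3.5231) = sign(3.5231)*max(|3.5231| - 4.08, 0) = 0.0
prox(x) = [0.0, 0.4572, 0.0]
||prox(x)||_1 = 0.0 + 0.4572 + 0.0 = 0.4572


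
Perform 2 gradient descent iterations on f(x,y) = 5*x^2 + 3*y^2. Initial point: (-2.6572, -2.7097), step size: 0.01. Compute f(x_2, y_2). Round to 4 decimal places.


Gradient descent on f(x,y) = 5*x^2 + 3*y^2.
Starting point: (-2.6572, -2.7097), alpha = 0.01
Step 1: grad_x = 2*5*-2.6572 = -26.572, grad_y = 2*3*-2.7097 = -16.2582
  x_1 = -2.6572 - 0.01*-26.572 = -2.3915
  y_1 = -2.7097 - 0.01*-16.2582 = -2.5471
Step 2: grad_x = 2*5*-2.3915 = -23.9148, grad_y = 2*3*-2.5471 = -15.2827
  x_2 = -2.3915 - 0.01*-23.9148 = -2.1523
  y_2 = -2.5471 - 0.01*-15.2827 = -2.3943
f(-2.1523, -2.3943) = 5*(-2.1523)^2 + 3*(-2.3943)^2 = 40.3606


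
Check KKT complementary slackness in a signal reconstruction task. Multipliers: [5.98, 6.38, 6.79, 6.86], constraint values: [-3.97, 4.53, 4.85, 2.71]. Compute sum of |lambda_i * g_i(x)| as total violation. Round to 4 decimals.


KKT complementary slackness check:
lambda_1 * g_1 = 5.98 * -3.97 = -23.7406
lambda_2 * g_2 = 6.38 * 4.53 = 28.9014
lambda_3 * g_3 = 6.79 * 4.85 = 32.9315
lambda_4 * g_4 = 6.86 * 2.71 = 18.5906
Total violation = 23.7406 + 28.9014 + 32.9315 + 18.5906 = 104.1641


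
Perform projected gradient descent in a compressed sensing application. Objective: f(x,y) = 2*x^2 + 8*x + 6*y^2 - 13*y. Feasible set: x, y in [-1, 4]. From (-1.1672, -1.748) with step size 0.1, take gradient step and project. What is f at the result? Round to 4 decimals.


Step 1: Compute gradient at (-1.1672, -1.748).
grad_x = 2*2*-1.1672 + 8 = 3.3312
grad_y = 2*6*-1.748 - 13 = -33.976
Step 2: Gradient step.
x_raw = -1.1672 - 0.1*3.3312 = -1.5003
y_raw = -1.748 - 0.1*-33.976 = 1.6496
Step 3: Project onto [-1, 4].
x_proj = clip(-1.5003) = -1.0
y_proj = clip(1.6496) = 1.6496
Step 4: Evaluate f.
f(-1.0, 1.6496) = -11.1177


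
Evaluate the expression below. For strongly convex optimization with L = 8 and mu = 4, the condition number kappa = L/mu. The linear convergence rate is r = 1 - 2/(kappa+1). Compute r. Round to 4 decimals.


Step 1: Compute the condition number.
kappa = L/mu = 8/4 = 2.0
Step 2: Compute the convergence rate.
r = 1 - 2/(kappa + 1) = 1 - 2*mu/(L + mu) = (L - mu)/(L + mu) = 4/12 = 0.3333


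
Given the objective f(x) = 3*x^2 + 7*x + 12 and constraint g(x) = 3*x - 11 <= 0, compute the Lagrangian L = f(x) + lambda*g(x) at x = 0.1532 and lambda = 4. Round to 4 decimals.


Step 1: Evaluate f(x).
f(0.1532) = 3*0.1532^2 + 7*0.1532 + 12 = 13.1428
Step 2: Evaluate g(x).
g(0.1532) = 3*0.1532 - 11 = -10.5404
Step 3: Compute Lagrangian.
L = 13.1428 + 4*-10.5404 = -29.0188


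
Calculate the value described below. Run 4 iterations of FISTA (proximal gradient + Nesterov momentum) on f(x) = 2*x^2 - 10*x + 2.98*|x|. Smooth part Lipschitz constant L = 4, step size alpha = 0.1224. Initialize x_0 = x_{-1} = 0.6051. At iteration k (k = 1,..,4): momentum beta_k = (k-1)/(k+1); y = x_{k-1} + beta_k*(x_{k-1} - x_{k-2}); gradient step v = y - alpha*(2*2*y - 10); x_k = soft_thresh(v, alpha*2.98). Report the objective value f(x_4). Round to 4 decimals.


FISTA on f(x) = 2*x^2 - 10*x + 2.98*|x|
L = 4, alpha = 0.1224
Iteration 1: beta = 0.0, y = 0.6051 + 0.0*(0.6051 - 0.6051) = 0.6051
  grad(y) = -7.5796, v = y - alpha*grad = 1.5328
  prox(v) = soft_thresh(1.5328, 0.3648) = 1.1681
Iteration 2: beta = 0.3333, y = 1.1681 + 0.3333*(1.1681 - 0.6051) = 1.3558
  grad(y) = -4.577, v = y - alpha*grad = 1.916
  prox(v) = soft_thresh(1.916, 0.3648) = 1.5512
Iteration 3: beta = 0.5, y = 1.5512 + 0.5*(1.5512 - 1.1681) = 1.7428
  grad(y) = -3.0288, v = y - alpha*grad = 2.1135
  prox(v) = soft_thresh(2.1135, 0.3648) = 1.7488
Iteration 4: beta = 0.6, y = 1.7488 + 0.6*(1.7488 - 1.5512) = 1.8673
  grad(y) = -2.5308, v = y - alpha*grad = 2.1771
  prox(v) = soft_thresh(2.1771, 0.3648) = 1.8123
f(x_4) = 2*1.8123^2 - 10*1.8123 + 2.98*|1.8123| = -6.1535


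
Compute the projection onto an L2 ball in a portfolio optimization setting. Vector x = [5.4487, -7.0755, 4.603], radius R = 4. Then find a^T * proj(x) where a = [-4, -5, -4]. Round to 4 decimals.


Step 1: Compute ||x|| (intermediates to 6 decimals).
||x|| = sqrt(5.4487^2 + (-7.0755)^2 + 4.603^2) = 10.046822
Step 2: Project.
Since ||x|| > R, scale = R/||x|| = 4/10.046822 = 0.398136, proj(x) = scale * x
proj(x) = [2.169324, -2.817011, 1.83262]
Step 3: Dot product.
a^T * proj(x) = -4*2.169324 - 5*(-2.817011) - 4*1.83262 = -1.9227


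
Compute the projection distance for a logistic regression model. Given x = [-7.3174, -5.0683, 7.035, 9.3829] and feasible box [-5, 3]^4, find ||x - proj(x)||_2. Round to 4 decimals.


Project each component onto [-5, 3].
clip(-7.3174) = -5.0, clip(-5.0683) = -5.0, clip(7.035) = 3.0, clip(9.3829) = 3.0
Projection = [-5.0, -5.0, 3.0, 3.0]
Squared diffs: [5.3703, 0.0047, 16.2812, 40.7414]
Distance = sqrt(62.3976) = 7.8992


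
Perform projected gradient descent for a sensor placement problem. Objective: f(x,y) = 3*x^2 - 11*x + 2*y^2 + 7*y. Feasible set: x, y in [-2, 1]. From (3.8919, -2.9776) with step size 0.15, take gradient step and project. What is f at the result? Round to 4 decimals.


Step 1: Compute gradient at (3.8919, -2.9776).
grad_x = 2*3*3.8919 - 11 = 12.3514
grad_y = 2*2*-2.9776 + 7 = -4.9104
Step 2: Gradient step.
x_raw = 3.8919 - 0.15*12.3514 = 2.0392
y_raw = -2.9776 - 0.15*-4.9104 = -2.241
Step 3: Project onto [-2, 1].
x_proj = clip(2.0392) = 1.0
y_proj = clip(-2.241) = -2.0
Step 4: Evaluate f.
f(1.0, -2.0) = -14.0


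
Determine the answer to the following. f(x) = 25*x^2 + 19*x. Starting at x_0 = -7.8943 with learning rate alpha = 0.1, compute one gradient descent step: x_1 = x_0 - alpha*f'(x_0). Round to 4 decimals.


We compute the gradient at x_0 and apply the update.
f'(x) = 50*x + 19
f'(-7.8943) = 50*-7.8943 + 19 = -375.715
x_1 = -7.8943 - 0.1*-375.715 = 29.6772


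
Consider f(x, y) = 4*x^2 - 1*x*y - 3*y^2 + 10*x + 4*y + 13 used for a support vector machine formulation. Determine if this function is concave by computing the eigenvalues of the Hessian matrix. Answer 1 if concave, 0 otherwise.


The Hessian of f(x,y) = 4*x^2 - 1*x*y - 3*y^2 + 10*x + 4*y + 13 is:
H = [[8, -1], [-1, -6]]
Trace = 8 - 6 = 2
Determinant = 8*-6 - (-1)^2 = -49
Discriminant = (2)^2 - 4*-49 = 200.0
Eigenvalues: lambda_1 = -6.0711, lambda_2 = 8.0711
The function is not concave.

0


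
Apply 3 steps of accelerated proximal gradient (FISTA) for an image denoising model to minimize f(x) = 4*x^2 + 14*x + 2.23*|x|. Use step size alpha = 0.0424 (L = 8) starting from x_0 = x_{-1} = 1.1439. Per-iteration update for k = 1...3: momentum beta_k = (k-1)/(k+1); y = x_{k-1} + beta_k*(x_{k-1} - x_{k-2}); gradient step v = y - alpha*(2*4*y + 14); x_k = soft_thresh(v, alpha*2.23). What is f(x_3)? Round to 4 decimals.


FISTA on f(x) = 4*x^2 + 14*x + 2.23*|x|
L = 8, alpha = 0.0424
Iteration 1: beta = 0.0, y = 1.1439 + 0.0*(1.1439 - 1.1439) = 1.1439
  grad(y) = 23.1512, v = y - alpha*grad = 0.1623
  prox(v) = soft_thresh(0.1623, 0.0946) = 0.0677
Iteration 2: beta = 0.3333, y = 0.0677 + 0.3333*(0.0677 - 1.1439) = -0.291
  grad(y) = 11.6721, v = y - alpha*grad = -0.7859
  prox(v) = soft_thresh(-0.7859, 0.0946) = -0.6913
Iteration 3: beta = 0.5, y = -0.6913 + 0.5*(-0.6913 - 0.0677) = -1.0709
  grad(y) = 5.4331, v = y - alpha*grad = -1.3012
  prox(v) = soft_thresh(-1.3012, 0.0946) = -1.2067
f(x_3) = 4*(-1.2067)^2 + 14*(-1.2067) + 2.23*|-1.2067| = -8.3783


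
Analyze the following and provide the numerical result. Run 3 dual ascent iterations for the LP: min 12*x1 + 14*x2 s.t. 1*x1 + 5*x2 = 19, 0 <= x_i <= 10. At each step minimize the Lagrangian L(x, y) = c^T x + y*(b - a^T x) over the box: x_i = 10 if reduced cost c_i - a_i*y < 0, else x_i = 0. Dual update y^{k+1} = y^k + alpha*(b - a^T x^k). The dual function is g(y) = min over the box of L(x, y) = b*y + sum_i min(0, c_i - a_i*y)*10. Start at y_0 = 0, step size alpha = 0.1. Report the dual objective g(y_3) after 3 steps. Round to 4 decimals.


Dual ascent for LP: min 12*x1 + 14*x2, 1*x1 + 5*x2 = 19, 0 <= x_i <= 10
Step 1: y^k = 0.0, reduced costs: (12.0, 14.0)
  x^k = (0.0, 0.0), subgradient = b - a^T x = 19.0
  y^{k+1} = 0.0 + 0.1*19.0 = 1.9
Step 2: y^k = 1.9, reduced costs: (10.1, 4.5)
  x^k = (0.0, 0.0), subgradient = b - a^T x = 19.0
  y^{k+1} = 1.9 + 0.1*19.0 = 3.8
Step 3: y^k = 3.8, reduced costs: (8.2, -5.0)
  x^k = (0.0, 10.0), subgradient = b - a^T x = -31.0
  y^{k+1} = 3.8 + 0.1*-31.0 = 0.7
Dual objective at y_3 = 0.7: reduced costs (11.3, 10.5), box minimizer x = (0.0, 0.0)
g(y_3) = b*y + (c1 - a1*y)*x1 + (c2 - a2*y)*x2 = 19*0.7 + 11.3*0.0 + 10.5*0.0 = 13.3 + 0.0 + 0.0 = 13.3


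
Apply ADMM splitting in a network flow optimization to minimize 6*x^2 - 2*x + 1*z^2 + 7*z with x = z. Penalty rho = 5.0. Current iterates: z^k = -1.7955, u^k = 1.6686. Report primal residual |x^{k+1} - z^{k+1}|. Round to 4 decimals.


ADMM iteration with rho = 5.0, z^k = -1.7955, u^k = 1.6686
Step 1: x-update.
Minimize 6*x^2 - 2*x + (5.0/2)*(x + 1.7955 + 1.6686)^2
FOC: (2*6 + 5.0)*x = 2 + 5.0*(-1.7955 - 1.6686)
x^{k+1} = -0.9012
Step 2: z-update.
Minimize 1*z^2 + 7*z + (5.0/2)*(-0.9012 - z + 1.6686)^2
FOC: (2*1 + 5.0)*z = -7 + 5.0*(-0.9012 + 1.6686)
z^{k+1} = -0.4519
Step 3: u-update.
u^{k+1} = 1.6686 - 0.9012 + 0.4519 = 1.2193
Step 4: Primal residual = |-0.9012 + 0.4519| = 0.4493


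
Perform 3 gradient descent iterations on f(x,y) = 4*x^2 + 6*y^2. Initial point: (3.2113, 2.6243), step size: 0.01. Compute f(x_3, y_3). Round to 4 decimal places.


Gradient descent on f(x,y) = 4*x^2 + 6*y^2.
Starting point: (3.2113, 2.6243), alpha = 0.01
Step 1: grad_x = 2*4*3.2113 = 25.6904, grad_y = 2*6*2.6243 = 31.4916
  x_1 = 3.2113 - 0.01*25.6904 = 2.9544
  y_1 = 2.6243 - 0.01*31.4916 = 2.3094
Step 2: grad_x = 2*4*2.9544 = 23.6352, grad_y = 2*6*2.3094 = 27.7126
  x_2 = 2.9544 - 0.01*23.6352 = 2.718
  y_2 = 2.3094 - 0.01*27.7126 = 2.0323
Step 3: grad_x = 2*4*2.718 = 21.7444, grad_y = 2*6*2.0323 = 24.3871
  x_3 = 2.718 - 0.01*21.7444 = 2.5006
  y_3 = 2.0323 - 0.01*24.3871 = 1.7884
f(2.5006, 1.7884) = 4*2.5006^2 + 6*1.7884^2 = 44.202


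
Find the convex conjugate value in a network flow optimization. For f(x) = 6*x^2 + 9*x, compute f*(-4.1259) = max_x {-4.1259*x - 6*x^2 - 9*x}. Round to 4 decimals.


f*(y) = sup_x {y*x - a*x^2 - b*x} = sup_x {(y-b)*x - a*x^2}
FOC: (y - b) - 2a*x = 0 => x* = (y - b)/(2a)
x* = (-4.1259 - 9)/(2*6) = -1.0938
f*(-4.1259) = (y-b)^2/(4a) = (-4.1259 - 9)^2/(4*6)
= 172.2893/24 = 7.1787


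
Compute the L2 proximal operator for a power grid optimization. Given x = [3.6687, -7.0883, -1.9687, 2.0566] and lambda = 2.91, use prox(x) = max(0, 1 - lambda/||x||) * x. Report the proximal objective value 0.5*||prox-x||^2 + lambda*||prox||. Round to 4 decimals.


Step 1: Compute ||x||.
||x|| = 8.474
Step 2: Compute scaling factor.
scale = max(0, 1 - 2.91/8.474) = 0.6566
Step 3: prox(x) = [2.4089, -4.6542, -1.2926, 1.3504]
||prox(x)|| = 5.564
Step 4: Proximal objective.
0.5*||prox-x||^2 = 4.2341
lambda*||prox|| = 16.1912
Total = 20.4253


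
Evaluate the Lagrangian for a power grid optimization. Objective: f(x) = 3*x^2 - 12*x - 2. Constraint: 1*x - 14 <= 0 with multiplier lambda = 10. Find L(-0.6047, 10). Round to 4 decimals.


Step 1: Evaluate f(x).
f(-0.6047) = 3*(-0.6047)^2 - 12*(-0.6047) - 2 = 6.3534
Step 2: Evaluate g(x).
g(-0.6047) = 1*-0.6047 - 14 = -14.6047
Step 3: Compute Lagrangian.
L = 6.3534 + 10*-14.6047 = -139.6936


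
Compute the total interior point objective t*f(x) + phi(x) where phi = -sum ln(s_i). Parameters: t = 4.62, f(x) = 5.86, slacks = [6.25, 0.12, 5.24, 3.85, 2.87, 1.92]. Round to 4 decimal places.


Step 1: Compute log-barrier.
ln values: [1.8326, -2.1203, 1.6563, 1.3481, 1.0543, 0.6523]
phi = -(1.8326 - 2.1203 + 1.6563 + 1.3481 + 1.0543 + 0.6523) = -4.4233
Step 2: Compute augmented objective.
t*f(x) = 4.62*5.86 = 27.0732
Total = 27.0732 - 4.4233 = 22.6499


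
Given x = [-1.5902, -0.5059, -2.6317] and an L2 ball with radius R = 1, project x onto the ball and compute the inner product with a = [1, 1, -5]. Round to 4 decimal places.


Step 1: Compute ||x|| (intermediates to 6 decimals).
||x|| = sqrt((-1.5902)^2 + (-0.5059)^2 + (-2.6317)^2) = 3.11617
Step 2: Project.
Since ||x|| > R, scale = R/||x|| = 1/3.11617 = 0.320907, proj(x) = scale * x
proj(x) = [-0.510306, -0.162347, -0.844531]
Step 3: Dot product.
a^T * proj(x) = 1*(-0.510306) + 1*(-0.162347) - 5*(-0.844531) = 3.55


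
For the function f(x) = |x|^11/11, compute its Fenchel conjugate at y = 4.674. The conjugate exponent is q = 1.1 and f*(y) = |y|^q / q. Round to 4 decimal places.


The conjugate exponent q satisfies 1/p + 1/q = 1.
p = 11, so q = 11/(11 - 1) = 1.1
|y|^q = 4.674^1.1 = 5.4533
f*(4.674) = 5.4533 / 1.1 = 4.9575
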